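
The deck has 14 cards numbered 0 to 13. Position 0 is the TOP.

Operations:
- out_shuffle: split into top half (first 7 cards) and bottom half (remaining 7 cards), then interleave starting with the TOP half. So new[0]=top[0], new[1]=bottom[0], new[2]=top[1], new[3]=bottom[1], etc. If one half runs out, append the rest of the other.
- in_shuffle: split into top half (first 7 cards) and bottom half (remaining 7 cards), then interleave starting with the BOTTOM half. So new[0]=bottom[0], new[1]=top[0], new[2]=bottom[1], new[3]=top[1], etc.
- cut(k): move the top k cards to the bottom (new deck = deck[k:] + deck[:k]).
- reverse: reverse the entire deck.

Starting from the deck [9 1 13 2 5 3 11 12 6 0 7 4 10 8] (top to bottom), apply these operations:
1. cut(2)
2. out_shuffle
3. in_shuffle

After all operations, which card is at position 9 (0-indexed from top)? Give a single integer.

After op 1 (cut(2)): [13 2 5 3 11 12 6 0 7 4 10 8 9 1]
After op 2 (out_shuffle): [13 0 2 7 5 4 3 10 11 8 12 9 6 1]
After op 3 (in_shuffle): [10 13 11 0 8 2 12 7 9 5 6 4 1 3]
Position 9: card 5.

Answer: 5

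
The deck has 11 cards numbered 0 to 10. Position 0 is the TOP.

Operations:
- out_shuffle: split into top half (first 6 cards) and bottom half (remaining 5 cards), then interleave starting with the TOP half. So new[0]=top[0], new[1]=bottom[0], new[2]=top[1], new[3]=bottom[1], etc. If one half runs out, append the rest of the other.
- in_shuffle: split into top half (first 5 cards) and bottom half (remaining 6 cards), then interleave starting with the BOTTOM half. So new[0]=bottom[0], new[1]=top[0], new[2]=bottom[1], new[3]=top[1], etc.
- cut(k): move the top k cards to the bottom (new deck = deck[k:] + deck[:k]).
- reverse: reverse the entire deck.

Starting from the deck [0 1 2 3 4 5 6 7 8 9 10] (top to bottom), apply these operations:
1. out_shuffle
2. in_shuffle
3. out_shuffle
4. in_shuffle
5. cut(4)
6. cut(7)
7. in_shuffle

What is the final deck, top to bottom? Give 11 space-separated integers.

Answer: 0 10 9 8 7 6 5 4 3 2 1

Derivation:
After op 1 (out_shuffle): [0 6 1 7 2 8 3 9 4 10 5]
After op 2 (in_shuffle): [8 0 3 6 9 1 4 7 10 2 5]
After op 3 (out_shuffle): [8 4 0 7 3 10 6 2 9 5 1]
After op 4 (in_shuffle): [10 8 6 4 2 0 9 7 5 3 1]
After op 5 (cut(4)): [2 0 9 7 5 3 1 10 8 6 4]
After op 6 (cut(7)): [10 8 6 4 2 0 9 7 5 3 1]
After op 7 (in_shuffle): [0 10 9 8 7 6 5 4 3 2 1]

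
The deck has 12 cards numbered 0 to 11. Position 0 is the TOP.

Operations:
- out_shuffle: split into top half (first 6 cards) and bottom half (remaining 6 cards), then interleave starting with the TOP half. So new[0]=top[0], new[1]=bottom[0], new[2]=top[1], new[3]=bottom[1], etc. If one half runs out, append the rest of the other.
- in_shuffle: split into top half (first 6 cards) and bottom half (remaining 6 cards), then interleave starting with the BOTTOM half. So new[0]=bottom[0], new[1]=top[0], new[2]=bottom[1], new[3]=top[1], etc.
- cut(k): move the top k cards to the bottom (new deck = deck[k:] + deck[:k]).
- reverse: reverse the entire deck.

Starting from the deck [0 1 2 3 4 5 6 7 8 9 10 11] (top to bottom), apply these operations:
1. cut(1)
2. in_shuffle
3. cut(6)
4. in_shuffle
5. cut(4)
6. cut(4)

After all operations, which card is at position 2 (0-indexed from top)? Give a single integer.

Answer: 3

Derivation:
After op 1 (cut(1)): [1 2 3 4 5 6 7 8 9 10 11 0]
After op 2 (in_shuffle): [7 1 8 2 9 3 10 4 11 5 0 6]
After op 3 (cut(6)): [10 4 11 5 0 6 7 1 8 2 9 3]
After op 4 (in_shuffle): [7 10 1 4 8 11 2 5 9 0 3 6]
After op 5 (cut(4)): [8 11 2 5 9 0 3 6 7 10 1 4]
After op 6 (cut(4)): [9 0 3 6 7 10 1 4 8 11 2 5]
Position 2: card 3.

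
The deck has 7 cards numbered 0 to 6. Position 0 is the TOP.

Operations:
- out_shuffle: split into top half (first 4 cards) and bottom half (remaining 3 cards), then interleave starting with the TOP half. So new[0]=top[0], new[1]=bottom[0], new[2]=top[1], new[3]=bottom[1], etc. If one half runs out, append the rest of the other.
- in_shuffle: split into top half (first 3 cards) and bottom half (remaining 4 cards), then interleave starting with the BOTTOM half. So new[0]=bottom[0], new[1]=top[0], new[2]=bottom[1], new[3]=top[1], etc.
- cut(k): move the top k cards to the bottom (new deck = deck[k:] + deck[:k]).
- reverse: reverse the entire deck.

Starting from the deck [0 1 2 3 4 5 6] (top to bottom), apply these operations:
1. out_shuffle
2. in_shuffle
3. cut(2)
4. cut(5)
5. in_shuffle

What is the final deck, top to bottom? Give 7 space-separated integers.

After op 1 (out_shuffle): [0 4 1 5 2 6 3]
After op 2 (in_shuffle): [5 0 2 4 6 1 3]
After op 3 (cut(2)): [2 4 6 1 3 5 0]
After op 4 (cut(5)): [5 0 2 4 6 1 3]
After op 5 (in_shuffle): [4 5 6 0 1 2 3]

Answer: 4 5 6 0 1 2 3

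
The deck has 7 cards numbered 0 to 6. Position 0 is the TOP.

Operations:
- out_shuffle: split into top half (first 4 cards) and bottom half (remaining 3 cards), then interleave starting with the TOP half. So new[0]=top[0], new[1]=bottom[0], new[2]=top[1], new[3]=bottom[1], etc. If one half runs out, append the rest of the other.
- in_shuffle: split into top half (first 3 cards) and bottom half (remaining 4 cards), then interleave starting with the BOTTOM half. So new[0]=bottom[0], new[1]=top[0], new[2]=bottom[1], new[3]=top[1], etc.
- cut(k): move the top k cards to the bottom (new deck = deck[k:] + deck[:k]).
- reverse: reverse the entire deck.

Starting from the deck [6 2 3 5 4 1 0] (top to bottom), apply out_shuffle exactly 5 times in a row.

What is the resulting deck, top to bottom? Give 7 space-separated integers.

Answer: 6 3 4 0 2 5 1

Derivation:
After op 1 (out_shuffle): [6 4 2 1 3 0 5]
After op 2 (out_shuffle): [6 3 4 0 2 5 1]
After op 3 (out_shuffle): [6 2 3 5 4 1 0]
After op 4 (out_shuffle): [6 4 2 1 3 0 5]
After op 5 (out_shuffle): [6 3 4 0 2 5 1]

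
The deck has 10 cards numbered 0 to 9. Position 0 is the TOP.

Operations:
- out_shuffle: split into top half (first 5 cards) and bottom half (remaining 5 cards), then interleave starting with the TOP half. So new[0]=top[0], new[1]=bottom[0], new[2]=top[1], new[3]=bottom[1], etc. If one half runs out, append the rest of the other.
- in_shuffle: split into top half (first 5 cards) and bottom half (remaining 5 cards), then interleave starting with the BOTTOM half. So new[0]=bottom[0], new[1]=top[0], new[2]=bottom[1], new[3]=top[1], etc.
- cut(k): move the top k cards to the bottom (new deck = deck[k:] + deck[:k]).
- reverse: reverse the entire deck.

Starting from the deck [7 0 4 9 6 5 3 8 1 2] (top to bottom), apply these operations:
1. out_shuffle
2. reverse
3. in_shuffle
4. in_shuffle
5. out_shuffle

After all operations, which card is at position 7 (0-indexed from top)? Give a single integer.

After op 1 (out_shuffle): [7 5 0 3 4 8 9 1 6 2]
After op 2 (reverse): [2 6 1 9 8 4 3 0 5 7]
After op 3 (in_shuffle): [4 2 3 6 0 1 5 9 7 8]
After op 4 (in_shuffle): [1 4 5 2 9 3 7 6 8 0]
After op 5 (out_shuffle): [1 3 4 7 5 6 2 8 9 0]
Position 7: card 8.

Answer: 8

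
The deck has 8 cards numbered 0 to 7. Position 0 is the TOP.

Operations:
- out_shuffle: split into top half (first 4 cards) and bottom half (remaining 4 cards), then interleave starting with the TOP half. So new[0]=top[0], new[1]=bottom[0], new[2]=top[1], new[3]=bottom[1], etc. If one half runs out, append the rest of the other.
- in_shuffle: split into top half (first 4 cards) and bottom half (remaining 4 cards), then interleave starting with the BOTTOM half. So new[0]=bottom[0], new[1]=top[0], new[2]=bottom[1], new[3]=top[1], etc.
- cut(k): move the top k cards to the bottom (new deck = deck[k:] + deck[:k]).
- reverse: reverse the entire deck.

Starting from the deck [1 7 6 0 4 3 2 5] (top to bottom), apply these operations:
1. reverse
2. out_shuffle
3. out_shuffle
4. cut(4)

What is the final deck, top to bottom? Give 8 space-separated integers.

After op 1 (reverse): [5 2 3 4 0 6 7 1]
After op 2 (out_shuffle): [5 0 2 6 3 7 4 1]
After op 3 (out_shuffle): [5 3 0 7 2 4 6 1]
After op 4 (cut(4)): [2 4 6 1 5 3 0 7]

Answer: 2 4 6 1 5 3 0 7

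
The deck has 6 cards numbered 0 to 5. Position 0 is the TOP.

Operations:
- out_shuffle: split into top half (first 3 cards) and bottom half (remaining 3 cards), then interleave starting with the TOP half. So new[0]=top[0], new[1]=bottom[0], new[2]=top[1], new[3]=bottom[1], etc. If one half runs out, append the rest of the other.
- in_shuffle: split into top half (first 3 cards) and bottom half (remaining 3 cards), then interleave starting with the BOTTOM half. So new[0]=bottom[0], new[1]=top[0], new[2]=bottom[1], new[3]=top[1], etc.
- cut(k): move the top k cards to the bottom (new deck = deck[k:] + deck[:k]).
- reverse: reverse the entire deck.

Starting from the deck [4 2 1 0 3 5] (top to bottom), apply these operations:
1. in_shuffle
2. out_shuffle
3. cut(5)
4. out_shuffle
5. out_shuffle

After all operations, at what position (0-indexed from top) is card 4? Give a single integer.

Answer: 2

Derivation:
After op 1 (in_shuffle): [0 4 3 2 5 1]
After op 2 (out_shuffle): [0 2 4 5 3 1]
After op 3 (cut(5)): [1 0 2 4 5 3]
After op 4 (out_shuffle): [1 4 0 5 2 3]
After op 5 (out_shuffle): [1 5 4 2 0 3]
Card 4 is at position 2.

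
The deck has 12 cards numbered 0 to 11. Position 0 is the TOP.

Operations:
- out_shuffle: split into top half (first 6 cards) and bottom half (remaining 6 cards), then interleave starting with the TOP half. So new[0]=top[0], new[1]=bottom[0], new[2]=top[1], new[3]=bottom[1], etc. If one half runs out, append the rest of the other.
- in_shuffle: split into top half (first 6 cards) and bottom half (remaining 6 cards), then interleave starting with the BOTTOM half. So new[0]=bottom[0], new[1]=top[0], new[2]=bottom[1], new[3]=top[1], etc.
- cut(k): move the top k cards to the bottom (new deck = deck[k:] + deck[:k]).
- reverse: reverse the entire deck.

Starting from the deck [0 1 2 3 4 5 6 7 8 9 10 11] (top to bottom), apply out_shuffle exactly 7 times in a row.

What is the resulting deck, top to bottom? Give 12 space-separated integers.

Answer: 0 8 5 2 10 7 4 1 9 6 3 11

Derivation:
After op 1 (out_shuffle): [0 6 1 7 2 8 3 9 4 10 5 11]
After op 2 (out_shuffle): [0 3 6 9 1 4 7 10 2 5 8 11]
After op 3 (out_shuffle): [0 7 3 10 6 2 9 5 1 8 4 11]
After op 4 (out_shuffle): [0 9 7 5 3 1 10 8 6 4 2 11]
After op 5 (out_shuffle): [0 10 9 8 7 6 5 4 3 2 1 11]
After op 6 (out_shuffle): [0 5 10 4 9 3 8 2 7 1 6 11]
After op 7 (out_shuffle): [0 8 5 2 10 7 4 1 9 6 3 11]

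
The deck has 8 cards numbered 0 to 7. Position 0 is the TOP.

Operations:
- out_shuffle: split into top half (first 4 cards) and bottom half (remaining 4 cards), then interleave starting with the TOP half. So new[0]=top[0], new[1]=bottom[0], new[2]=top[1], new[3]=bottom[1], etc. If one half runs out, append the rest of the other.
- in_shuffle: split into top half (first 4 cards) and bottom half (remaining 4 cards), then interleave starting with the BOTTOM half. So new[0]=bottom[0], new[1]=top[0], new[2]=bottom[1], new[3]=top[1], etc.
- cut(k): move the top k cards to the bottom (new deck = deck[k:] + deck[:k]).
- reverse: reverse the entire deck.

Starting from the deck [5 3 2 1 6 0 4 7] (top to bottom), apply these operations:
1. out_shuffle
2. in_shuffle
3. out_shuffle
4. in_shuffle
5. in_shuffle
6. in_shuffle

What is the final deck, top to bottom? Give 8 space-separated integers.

After op 1 (out_shuffle): [5 6 3 0 2 4 1 7]
After op 2 (in_shuffle): [2 5 4 6 1 3 7 0]
After op 3 (out_shuffle): [2 1 5 3 4 7 6 0]
After op 4 (in_shuffle): [4 2 7 1 6 5 0 3]
After op 5 (in_shuffle): [6 4 5 2 0 7 3 1]
After op 6 (in_shuffle): [0 6 7 4 3 5 1 2]

Answer: 0 6 7 4 3 5 1 2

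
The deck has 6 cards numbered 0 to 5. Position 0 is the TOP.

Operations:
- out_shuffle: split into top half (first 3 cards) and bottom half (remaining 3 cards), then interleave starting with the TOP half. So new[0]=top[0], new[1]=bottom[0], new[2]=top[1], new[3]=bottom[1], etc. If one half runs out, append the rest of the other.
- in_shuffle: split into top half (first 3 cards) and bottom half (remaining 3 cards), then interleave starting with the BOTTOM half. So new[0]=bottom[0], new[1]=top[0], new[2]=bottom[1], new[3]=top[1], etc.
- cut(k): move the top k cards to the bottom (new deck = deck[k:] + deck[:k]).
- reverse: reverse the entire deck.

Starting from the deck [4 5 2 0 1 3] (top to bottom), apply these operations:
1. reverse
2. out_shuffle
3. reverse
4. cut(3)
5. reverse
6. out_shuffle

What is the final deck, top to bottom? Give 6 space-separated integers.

Answer: 5 3 0 2 4 1

Derivation:
After op 1 (reverse): [3 1 0 2 5 4]
After op 2 (out_shuffle): [3 2 1 5 0 4]
After op 3 (reverse): [4 0 5 1 2 3]
After op 4 (cut(3)): [1 2 3 4 0 5]
After op 5 (reverse): [5 0 4 3 2 1]
After op 6 (out_shuffle): [5 3 0 2 4 1]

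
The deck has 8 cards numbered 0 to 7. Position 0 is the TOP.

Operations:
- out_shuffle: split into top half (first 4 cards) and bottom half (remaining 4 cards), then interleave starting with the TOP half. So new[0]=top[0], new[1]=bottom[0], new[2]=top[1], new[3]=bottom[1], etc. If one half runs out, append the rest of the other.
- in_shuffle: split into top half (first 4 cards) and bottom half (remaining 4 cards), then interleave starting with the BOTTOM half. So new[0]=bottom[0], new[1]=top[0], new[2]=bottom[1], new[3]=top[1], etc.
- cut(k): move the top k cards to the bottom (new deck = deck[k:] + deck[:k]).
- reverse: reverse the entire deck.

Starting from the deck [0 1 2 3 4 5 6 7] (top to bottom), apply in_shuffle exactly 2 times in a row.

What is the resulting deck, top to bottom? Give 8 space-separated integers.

Answer: 6 4 2 0 7 5 3 1

Derivation:
After op 1 (in_shuffle): [4 0 5 1 6 2 7 3]
After op 2 (in_shuffle): [6 4 2 0 7 5 3 1]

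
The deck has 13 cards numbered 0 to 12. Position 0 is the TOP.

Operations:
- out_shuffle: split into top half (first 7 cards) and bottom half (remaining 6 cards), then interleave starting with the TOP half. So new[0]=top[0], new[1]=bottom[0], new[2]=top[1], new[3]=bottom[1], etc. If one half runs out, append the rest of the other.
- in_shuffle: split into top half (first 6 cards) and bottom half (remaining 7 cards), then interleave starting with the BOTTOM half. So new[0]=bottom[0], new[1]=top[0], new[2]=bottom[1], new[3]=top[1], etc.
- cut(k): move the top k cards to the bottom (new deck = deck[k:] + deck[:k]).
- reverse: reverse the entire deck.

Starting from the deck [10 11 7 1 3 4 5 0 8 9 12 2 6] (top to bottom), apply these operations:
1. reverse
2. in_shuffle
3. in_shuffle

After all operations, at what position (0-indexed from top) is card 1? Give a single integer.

After op 1 (reverse): [6 2 12 9 8 0 5 4 3 1 7 11 10]
After op 2 (in_shuffle): [5 6 4 2 3 12 1 9 7 8 11 0 10]
After op 3 (in_shuffle): [1 5 9 6 7 4 8 2 11 3 0 12 10]
Card 1 is at position 0.

Answer: 0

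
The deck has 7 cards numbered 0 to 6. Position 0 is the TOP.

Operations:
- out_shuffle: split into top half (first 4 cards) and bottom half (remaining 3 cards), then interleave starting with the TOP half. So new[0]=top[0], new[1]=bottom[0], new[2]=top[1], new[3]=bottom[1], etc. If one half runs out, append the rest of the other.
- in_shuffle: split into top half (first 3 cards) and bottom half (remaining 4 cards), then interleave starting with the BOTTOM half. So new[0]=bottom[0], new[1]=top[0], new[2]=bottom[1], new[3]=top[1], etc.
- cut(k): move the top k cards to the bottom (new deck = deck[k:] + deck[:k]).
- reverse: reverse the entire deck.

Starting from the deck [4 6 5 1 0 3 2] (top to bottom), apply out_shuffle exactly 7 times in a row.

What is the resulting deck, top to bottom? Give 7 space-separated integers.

After op 1 (out_shuffle): [4 0 6 3 5 2 1]
After op 2 (out_shuffle): [4 5 0 2 6 1 3]
After op 3 (out_shuffle): [4 6 5 1 0 3 2]
After op 4 (out_shuffle): [4 0 6 3 5 2 1]
After op 5 (out_shuffle): [4 5 0 2 6 1 3]
After op 6 (out_shuffle): [4 6 5 1 0 3 2]
After op 7 (out_shuffle): [4 0 6 3 5 2 1]

Answer: 4 0 6 3 5 2 1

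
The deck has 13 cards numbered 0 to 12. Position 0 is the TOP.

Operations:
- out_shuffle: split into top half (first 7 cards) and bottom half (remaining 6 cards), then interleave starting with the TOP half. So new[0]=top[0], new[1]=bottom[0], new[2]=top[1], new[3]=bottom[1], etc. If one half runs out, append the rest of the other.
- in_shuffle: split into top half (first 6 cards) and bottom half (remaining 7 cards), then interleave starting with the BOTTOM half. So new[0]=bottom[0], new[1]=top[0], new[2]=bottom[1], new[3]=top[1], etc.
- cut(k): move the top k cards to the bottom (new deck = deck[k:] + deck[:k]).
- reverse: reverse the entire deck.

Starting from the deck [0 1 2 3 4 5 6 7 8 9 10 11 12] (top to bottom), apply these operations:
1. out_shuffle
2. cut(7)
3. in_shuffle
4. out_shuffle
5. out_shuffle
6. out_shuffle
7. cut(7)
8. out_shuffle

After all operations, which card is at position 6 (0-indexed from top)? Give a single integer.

Answer: 6

Derivation:
After op 1 (out_shuffle): [0 7 1 8 2 9 3 10 4 11 5 12 6]
After op 2 (cut(7)): [10 4 11 5 12 6 0 7 1 8 2 9 3]
After op 3 (in_shuffle): [0 10 7 4 1 11 8 5 2 12 9 6 3]
After op 4 (out_shuffle): [0 5 10 2 7 12 4 9 1 6 11 3 8]
After op 5 (out_shuffle): [0 9 5 1 10 6 2 11 7 3 12 8 4]
After op 6 (out_shuffle): [0 11 9 7 5 3 1 12 10 8 6 4 2]
After op 7 (cut(7)): [12 10 8 6 4 2 0 11 9 7 5 3 1]
After op 8 (out_shuffle): [12 11 10 9 8 7 6 5 4 3 2 1 0]
Position 6: card 6.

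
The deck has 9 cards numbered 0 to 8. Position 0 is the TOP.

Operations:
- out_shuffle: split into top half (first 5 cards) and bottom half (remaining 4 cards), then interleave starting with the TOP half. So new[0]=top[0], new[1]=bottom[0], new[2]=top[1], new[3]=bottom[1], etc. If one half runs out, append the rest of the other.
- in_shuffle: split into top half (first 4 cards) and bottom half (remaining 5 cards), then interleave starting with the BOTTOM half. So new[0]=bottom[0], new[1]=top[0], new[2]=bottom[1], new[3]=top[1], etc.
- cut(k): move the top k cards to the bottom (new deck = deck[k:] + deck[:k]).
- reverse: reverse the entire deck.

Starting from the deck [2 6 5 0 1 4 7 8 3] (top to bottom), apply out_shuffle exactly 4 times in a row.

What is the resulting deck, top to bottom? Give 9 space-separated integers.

Answer: 2 1 3 0 8 5 7 6 4

Derivation:
After op 1 (out_shuffle): [2 4 6 7 5 8 0 3 1]
After op 2 (out_shuffle): [2 8 4 0 6 3 7 1 5]
After op 3 (out_shuffle): [2 3 8 7 4 1 0 5 6]
After op 4 (out_shuffle): [2 1 3 0 8 5 7 6 4]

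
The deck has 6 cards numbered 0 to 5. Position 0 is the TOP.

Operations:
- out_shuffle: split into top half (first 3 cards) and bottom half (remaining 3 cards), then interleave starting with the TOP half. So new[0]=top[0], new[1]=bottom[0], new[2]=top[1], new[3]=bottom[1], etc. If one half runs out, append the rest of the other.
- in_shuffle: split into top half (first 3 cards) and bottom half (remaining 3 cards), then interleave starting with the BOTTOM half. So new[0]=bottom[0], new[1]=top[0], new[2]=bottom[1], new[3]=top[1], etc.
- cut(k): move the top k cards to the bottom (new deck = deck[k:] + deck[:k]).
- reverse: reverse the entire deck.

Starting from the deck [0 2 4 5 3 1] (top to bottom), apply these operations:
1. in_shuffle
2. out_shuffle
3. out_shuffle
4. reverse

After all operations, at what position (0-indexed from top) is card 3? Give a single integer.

After op 1 (in_shuffle): [5 0 3 2 1 4]
After op 2 (out_shuffle): [5 2 0 1 3 4]
After op 3 (out_shuffle): [5 1 2 3 0 4]
After op 4 (reverse): [4 0 3 2 1 5]
Card 3 is at position 2.

Answer: 2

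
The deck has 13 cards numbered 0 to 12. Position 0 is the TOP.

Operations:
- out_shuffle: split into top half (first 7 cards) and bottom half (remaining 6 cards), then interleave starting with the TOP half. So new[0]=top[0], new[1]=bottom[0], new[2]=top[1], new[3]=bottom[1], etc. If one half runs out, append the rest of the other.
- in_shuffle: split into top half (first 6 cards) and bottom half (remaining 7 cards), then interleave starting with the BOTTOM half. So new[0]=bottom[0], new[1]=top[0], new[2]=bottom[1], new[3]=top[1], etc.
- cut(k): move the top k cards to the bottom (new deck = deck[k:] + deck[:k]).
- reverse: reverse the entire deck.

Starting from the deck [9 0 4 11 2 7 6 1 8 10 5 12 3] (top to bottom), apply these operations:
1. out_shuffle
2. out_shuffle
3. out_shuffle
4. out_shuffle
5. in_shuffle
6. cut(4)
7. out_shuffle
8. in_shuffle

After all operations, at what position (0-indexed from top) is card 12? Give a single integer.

After op 1 (out_shuffle): [9 1 0 8 4 10 11 5 2 12 7 3 6]
After op 2 (out_shuffle): [9 5 1 2 0 12 8 7 4 3 10 6 11]
After op 3 (out_shuffle): [9 7 5 4 1 3 2 10 0 6 12 11 8]
After op 4 (out_shuffle): [9 10 7 0 5 6 4 12 1 11 3 8 2]
After op 5 (in_shuffle): [4 9 12 10 1 7 11 0 3 5 8 6 2]
After op 6 (cut(4)): [1 7 11 0 3 5 8 6 2 4 9 12 10]
After op 7 (out_shuffle): [1 6 7 2 11 4 0 9 3 12 5 10 8]
After op 8 (in_shuffle): [0 1 9 6 3 7 12 2 5 11 10 4 8]
Card 12 is at position 6.

Answer: 6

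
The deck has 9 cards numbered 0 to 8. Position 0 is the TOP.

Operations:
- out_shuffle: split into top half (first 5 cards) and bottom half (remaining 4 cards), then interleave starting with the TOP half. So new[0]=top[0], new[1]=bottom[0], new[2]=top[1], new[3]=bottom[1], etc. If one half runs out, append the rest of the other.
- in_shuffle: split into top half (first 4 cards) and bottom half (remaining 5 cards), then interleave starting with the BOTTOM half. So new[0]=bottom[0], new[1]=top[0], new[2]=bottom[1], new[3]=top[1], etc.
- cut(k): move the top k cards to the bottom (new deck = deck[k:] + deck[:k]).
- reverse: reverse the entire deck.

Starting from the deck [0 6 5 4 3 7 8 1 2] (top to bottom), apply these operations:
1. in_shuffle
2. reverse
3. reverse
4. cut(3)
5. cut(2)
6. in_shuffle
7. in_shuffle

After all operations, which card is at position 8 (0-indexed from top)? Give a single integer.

Answer: 8

Derivation:
After op 1 (in_shuffle): [3 0 7 6 8 5 1 4 2]
After op 2 (reverse): [2 4 1 5 8 6 7 0 3]
After op 3 (reverse): [3 0 7 6 8 5 1 4 2]
After op 4 (cut(3)): [6 8 5 1 4 2 3 0 7]
After op 5 (cut(2)): [5 1 4 2 3 0 7 6 8]
After op 6 (in_shuffle): [3 5 0 1 7 4 6 2 8]
After op 7 (in_shuffle): [7 3 4 5 6 0 2 1 8]
Position 8: card 8.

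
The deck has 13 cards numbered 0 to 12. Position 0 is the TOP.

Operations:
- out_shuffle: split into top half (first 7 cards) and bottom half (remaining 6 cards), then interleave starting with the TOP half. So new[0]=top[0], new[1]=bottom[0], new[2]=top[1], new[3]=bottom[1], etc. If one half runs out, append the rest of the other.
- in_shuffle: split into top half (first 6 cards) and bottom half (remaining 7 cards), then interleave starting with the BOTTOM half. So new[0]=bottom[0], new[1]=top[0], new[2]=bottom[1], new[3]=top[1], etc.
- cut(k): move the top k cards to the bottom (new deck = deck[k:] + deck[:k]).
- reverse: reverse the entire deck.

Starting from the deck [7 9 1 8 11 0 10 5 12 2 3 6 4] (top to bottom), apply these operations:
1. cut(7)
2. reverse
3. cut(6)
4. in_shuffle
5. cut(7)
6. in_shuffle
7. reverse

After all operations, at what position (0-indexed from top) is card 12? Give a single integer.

After op 1 (cut(7)): [5 12 2 3 6 4 7 9 1 8 11 0 10]
After op 2 (reverse): [10 0 11 8 1 9 7 4 6 3 2 12 5]
After op 3 (cut(6)): [7 4 6 3 2 12 5 10 0 11 8 1 9]
After op 4 (in_shuffle): [5 7 10 4 0 6 11 3 8 2 1 12 9]
After op 5 (cut(7)): [3 8 2 1 12 9 5 7 10 4 0 6 11]
After op 6 (in_shuffle): [5 3 7 8 10 2 4 1 0 12 6 9 11]
After op 7 (reverse): [11 9 6 12 0 1 4 2 10 8 7 3 5]
Card 12 is at position 3.

Answer: 3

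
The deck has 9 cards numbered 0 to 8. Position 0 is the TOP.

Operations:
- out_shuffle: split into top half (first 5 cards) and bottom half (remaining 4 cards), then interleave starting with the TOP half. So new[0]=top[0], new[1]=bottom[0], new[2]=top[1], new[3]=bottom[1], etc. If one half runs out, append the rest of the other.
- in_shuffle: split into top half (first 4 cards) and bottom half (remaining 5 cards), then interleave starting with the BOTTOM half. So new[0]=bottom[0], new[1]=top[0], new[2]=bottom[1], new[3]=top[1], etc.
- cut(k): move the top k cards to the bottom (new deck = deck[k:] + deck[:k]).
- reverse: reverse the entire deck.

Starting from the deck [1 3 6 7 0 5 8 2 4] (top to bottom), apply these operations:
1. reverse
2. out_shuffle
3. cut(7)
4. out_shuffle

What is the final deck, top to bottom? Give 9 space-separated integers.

After op 1 (reverse): [4 2 8 5 0 7 6 3 1]
After op 2 (out_shuffle): [4 7 2 6 8 3 5 1 0]
After op 3 (cut(7)): [1 0 4 7 2 6 8 3 5]
After op 4 (out_shuffle): [1 6 0 8 4 3 7 5 2]

Answer: 1 6 0 8 4 3 7 5 2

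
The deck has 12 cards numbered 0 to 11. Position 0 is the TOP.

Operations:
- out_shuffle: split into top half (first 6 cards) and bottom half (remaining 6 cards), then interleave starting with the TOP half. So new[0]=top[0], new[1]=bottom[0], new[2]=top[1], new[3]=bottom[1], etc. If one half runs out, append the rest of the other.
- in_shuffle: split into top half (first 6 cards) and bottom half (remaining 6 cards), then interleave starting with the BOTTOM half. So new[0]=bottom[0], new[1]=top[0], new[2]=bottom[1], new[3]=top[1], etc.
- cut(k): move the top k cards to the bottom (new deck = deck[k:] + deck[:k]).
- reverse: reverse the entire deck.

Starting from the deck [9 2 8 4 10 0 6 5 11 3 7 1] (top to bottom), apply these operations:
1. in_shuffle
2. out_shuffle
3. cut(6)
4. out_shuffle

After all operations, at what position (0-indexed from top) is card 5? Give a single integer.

After op 1 (in_shuffle): [6 9 5 2 11 8 3 4 7 10 1 0]
After op 2 (out_shuffle): [6 3 9 4 5 7 2 10 11 1 8 0]
After op 3 (cut(6)): [2 10 11 1 8 0 6 3 9 4 5 7]
After op 4 (out_shuffle): [2 6 10 3 11 9 1 4 8 5 0 7]
Card 5 is at position 9.

Answer: 9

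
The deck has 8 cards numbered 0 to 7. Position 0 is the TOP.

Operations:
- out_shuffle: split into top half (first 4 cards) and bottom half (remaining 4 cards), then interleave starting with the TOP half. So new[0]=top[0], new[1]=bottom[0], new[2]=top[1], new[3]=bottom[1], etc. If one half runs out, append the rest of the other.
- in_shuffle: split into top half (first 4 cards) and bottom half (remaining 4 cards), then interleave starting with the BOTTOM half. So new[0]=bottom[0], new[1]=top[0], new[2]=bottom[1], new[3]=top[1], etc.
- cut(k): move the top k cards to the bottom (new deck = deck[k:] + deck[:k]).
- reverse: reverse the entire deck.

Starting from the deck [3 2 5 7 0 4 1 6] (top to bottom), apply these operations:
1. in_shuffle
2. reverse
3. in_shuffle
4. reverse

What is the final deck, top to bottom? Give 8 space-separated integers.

After op 1 (in_shuffle): [0 3 4 2 1 5 6 7]
After op 2 (reverse): [7 6 5 1 2 4 3 0]
After op 3 (in_shuffle): [2 7 4 6 3 5 0 1]
After op 4 (reverse): [1 0 5 3 6 4 7 2]

Answer: 1 0 5 3 6 4 7 2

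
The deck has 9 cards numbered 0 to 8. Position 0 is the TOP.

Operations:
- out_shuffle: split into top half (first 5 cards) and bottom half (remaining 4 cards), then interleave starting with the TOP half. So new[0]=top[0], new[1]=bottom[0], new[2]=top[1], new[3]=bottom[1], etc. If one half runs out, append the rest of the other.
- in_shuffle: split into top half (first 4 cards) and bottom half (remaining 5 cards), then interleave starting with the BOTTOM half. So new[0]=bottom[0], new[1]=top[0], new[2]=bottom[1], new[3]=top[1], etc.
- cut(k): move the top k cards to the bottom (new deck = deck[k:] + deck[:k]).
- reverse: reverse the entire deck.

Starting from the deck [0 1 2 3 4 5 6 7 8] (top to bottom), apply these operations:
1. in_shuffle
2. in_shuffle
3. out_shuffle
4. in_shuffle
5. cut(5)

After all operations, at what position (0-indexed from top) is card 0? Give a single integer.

After op 1 (in_shuffle): [4 0 5 1 6 2 7 3 8]
After op 2 (in_shuffle): [6 4 2 0 7 5 3 1 8]
After op 3 (out_shuffle): [6 5 4 3 2 1 0 8 7]
After op 4 (in_shuffle): [2 6 1 5 0 4 8 3 7]
After op 5 (cut(5)): [4 8 3 7 2 6 1 5 0]
Card 0 is at position 8.

Answer: 8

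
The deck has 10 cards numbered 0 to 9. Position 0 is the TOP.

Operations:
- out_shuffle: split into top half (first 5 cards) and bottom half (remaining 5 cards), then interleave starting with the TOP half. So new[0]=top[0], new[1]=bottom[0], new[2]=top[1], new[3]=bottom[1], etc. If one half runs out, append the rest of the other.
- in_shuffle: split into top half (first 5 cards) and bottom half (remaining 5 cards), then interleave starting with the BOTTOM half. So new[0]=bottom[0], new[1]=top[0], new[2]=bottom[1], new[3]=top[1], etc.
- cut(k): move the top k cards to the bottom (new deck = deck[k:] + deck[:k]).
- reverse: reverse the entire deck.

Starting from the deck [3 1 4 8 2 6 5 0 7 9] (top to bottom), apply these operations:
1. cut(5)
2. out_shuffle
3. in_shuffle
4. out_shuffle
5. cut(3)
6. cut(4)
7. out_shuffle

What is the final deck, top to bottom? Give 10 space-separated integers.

Answer: 2 6 8 9 0 7 4 1 5 3

Derivation:
After op 1 (cut(5)): [6 5 0 7 9 3 1 4 8 2]
After op 2 (out_shuffle): [6 3 5 1 0 4 7 8 9 2]
After op 3 (in_shuffle): [4 6 7 3 8 5 9 1 2 0]
After op 4 (out_shuffle): [4 5 6 9 7 1 3 2 8 0]
After op 5 (cut(3)): [9 7 1 3 2 8 0 4 5 6]
After op 6 (cut(4)): [2 8 0 4 5 6 9 7 1 3]
After op 7 (out_shuffle): [2 6 8 9 0 7 4 1 5 3]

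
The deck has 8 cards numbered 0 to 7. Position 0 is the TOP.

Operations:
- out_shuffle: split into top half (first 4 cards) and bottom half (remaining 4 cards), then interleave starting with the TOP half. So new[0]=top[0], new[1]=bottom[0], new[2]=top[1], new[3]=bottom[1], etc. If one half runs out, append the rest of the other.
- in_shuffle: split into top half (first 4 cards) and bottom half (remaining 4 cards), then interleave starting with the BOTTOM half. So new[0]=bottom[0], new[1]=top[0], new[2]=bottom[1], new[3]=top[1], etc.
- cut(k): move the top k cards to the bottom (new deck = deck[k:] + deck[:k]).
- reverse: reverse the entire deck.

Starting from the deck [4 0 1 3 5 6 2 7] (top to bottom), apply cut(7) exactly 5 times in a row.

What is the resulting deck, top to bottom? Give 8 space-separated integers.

After op 1 (cut(7)): [7 4 0 1 3 5 6 2]
After op 2 (cut(7)): [2 7 4 0 1 3 5 6]
After op 3 (cut(7)): [6 2 7 4 0 1 3 5]
After op 4 (cut(7)): [5 6 2 7 4 0 1 3]
After op 5 (cut(7)): [3 5 6 2 7 4 0 1]

Answer: 3 5 6 2 7 4 0 1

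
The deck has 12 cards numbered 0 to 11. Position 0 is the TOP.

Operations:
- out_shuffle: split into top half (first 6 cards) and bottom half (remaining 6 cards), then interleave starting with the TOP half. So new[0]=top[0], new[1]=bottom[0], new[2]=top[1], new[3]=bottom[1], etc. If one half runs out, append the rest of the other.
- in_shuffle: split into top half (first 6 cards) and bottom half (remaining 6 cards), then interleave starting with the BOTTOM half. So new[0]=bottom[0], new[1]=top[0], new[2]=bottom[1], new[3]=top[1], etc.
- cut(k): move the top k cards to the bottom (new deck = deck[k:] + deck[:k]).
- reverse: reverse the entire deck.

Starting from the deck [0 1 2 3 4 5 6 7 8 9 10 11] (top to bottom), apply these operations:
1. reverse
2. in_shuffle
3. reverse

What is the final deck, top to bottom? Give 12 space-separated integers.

After op 1 (reverse): [11 10 9 8 7 6 5 4 3 2 1 0]
After op 2 (in_shuffle): [5 11 4 10 3 9 2 8 1 7 0 6]
After op 3 (reverse): [6 0 7 1 8 2 9 3 10 4 11 5]

Answer: 6 0 7 1 8 2 9 3 10 4 11 5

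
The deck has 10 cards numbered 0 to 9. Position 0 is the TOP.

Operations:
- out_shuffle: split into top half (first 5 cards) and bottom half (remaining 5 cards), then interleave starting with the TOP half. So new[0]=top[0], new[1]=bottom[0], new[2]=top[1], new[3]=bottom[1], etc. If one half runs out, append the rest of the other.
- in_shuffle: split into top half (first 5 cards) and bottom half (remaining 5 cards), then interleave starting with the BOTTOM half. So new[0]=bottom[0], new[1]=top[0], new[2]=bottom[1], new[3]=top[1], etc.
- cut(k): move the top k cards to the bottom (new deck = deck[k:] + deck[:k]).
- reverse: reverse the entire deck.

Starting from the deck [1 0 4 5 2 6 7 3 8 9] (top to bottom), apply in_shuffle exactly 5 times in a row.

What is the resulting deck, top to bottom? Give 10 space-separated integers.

After op 1 (in_shuffle): [6 1 7 0 3 4 8 5 9 2]
After op 2 (in_shuffle): [4 6 8 1 5 7 9 0 2 3]
After op 3 (in_shuffle): [7 4 9 6 0 8 2 1 3 5]
After op 4 (in_shuffle): [8 7 2 4 1 9 3 6 5 0]
After op 5 (in_shuffle): [9 8 3 7 6 2 5 4 0 1]

Answer: 9 8 3 7 6 2 5 4 0 1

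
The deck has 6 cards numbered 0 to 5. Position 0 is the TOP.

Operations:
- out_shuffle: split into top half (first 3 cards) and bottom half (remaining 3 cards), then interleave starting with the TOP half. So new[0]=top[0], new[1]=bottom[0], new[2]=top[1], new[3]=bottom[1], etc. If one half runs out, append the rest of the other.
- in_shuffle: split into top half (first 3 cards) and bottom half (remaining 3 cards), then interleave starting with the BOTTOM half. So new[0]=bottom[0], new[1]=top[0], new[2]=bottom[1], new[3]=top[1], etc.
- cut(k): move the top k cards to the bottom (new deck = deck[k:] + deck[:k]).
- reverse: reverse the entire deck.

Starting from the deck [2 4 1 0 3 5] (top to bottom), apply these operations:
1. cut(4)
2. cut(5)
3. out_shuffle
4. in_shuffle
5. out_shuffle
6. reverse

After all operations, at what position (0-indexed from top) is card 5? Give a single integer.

After op 1 (cut(4)): [3 5 2 4 1 0]
After op 2 (cut(5)): [0 3 5 2 4 1]
After op 3 (out_shuffle): [0 2 3 4 5 1]
After op 4 (in_shuffle): [4 0 5 2 1 3]
After op 5 (out_shuffle): [4 2 0 1 5 3]
After op 6 (reverse): [3 5 1 0 2 4]
Card 5 is at position 1.

Answer: 1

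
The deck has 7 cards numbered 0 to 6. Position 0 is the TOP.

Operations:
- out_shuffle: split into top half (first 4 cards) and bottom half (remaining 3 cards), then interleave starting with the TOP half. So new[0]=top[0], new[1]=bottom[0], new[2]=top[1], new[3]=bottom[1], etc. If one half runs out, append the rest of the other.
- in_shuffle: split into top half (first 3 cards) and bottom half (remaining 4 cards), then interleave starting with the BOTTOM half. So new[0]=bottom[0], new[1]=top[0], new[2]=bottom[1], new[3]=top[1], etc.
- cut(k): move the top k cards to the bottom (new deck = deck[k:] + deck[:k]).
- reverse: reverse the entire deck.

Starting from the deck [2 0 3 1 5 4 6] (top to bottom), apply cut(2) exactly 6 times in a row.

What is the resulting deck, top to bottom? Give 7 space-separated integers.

Answer: 4 6 2 0 3 1 5

Derivation:
After op 1 (cut(2)): [3 1 5 4 6 2 0]
After op 2 (cut(2)): [5 4 6 2 0 3 1]
After op 3 (cut(2)): [6 2 0 3 1 5 4]
After op 4 (cut(2)): [0 3 1 5 4 6 2]
After op 5 (cut(2)): [1 5 4 6 2 0 3]
After op 6 (cut(2)): [4 6 2 0 3 1 5]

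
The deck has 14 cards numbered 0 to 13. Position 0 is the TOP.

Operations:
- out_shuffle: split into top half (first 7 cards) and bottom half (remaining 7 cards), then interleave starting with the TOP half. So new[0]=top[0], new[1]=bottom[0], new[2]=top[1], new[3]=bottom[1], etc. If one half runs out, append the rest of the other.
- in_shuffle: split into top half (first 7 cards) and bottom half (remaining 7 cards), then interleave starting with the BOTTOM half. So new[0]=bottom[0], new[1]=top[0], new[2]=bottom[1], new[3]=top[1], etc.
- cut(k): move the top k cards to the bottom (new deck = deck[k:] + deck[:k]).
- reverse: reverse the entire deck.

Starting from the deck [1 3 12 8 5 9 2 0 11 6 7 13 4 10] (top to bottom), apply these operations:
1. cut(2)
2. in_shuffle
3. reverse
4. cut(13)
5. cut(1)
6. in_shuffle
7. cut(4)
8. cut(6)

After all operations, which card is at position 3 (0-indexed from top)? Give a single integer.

Answer: 9

Derivation:
After op 1 (cut(2)): [12 8 5 9 2 0 11 6 7 13 4 10 1 3]
After op 2 (in_shuffle): [6 12 7 8 13 5 4 9 10 2 1 0 3 11]
After op 3 (reverse): [11 3 0 1 2 10 9 4 5 13 8 7 12 6]
After op 4 (cut(13)): [6 11 3 0 1 2 10 9 4 5 13 8 7 12]
After op 5 (cut(1)): [11 3 0 1 2 10 9 4 5 13 8 7 12 6]
After op 6 (in_shuffle): [4 11 5 3 13 0 8 1 7 2 12 10 6 9]
After op 7 (cut(4)): [13 0 8 1 7 2 12 10 6 9 4 11 5 3]
After op 8 (cut(6)): [12 10 6 9 4 11 5 3 13 0 8 1 7 2]
Position 3: card 9.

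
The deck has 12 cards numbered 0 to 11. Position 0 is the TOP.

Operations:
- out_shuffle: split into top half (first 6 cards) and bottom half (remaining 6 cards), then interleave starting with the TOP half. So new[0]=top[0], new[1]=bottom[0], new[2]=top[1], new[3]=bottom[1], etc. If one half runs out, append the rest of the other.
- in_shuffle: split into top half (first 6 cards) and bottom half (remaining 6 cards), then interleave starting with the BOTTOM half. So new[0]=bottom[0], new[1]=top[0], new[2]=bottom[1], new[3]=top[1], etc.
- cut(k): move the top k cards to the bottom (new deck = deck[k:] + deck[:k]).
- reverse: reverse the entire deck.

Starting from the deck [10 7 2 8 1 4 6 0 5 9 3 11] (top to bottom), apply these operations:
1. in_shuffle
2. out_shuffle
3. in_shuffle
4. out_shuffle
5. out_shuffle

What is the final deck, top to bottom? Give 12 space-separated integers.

Answer: 7 9 11 0 6 5 8 4 1 10 2 3

Derivation:
After op 1 (in_shuffle): [6 10 0 7 5 2 9 8 3 1 11 4]
After op 2 (out_shuffle): [6 9 10 8 0 3 7 1 5 11 2 4]
After op 3 (in_shuffle): [7 6 1 9 5 10 11 8 2 0 4 3]
After op 4 (out_shuffle): [7 11 6 8 1 2 9 0 5 4 10 3]
After op 5 (out_shuffle): [7 9 11 0 6 5 8 4 1 10 2 3]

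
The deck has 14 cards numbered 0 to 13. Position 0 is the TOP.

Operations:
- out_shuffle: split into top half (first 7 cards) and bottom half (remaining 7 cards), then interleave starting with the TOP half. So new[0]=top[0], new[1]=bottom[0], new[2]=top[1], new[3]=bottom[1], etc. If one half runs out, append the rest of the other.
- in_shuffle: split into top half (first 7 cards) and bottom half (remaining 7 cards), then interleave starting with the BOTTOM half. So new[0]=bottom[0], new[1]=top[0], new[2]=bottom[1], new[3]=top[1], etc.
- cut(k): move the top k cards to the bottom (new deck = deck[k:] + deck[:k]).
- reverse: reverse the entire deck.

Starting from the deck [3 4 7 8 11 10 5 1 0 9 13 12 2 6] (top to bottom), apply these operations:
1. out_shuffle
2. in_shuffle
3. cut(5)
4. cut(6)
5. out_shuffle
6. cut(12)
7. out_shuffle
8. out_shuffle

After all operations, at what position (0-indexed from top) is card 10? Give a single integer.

After op 1 (out_shuffle): [3 1 4 0 7 9 8 13 11 12 10 2 5 6]
After op 2 (in_shuffle): [13 3 11 1 12 4 10 0 2 7 5 9 6 8]
After op 3 (cut(5)): [4 10 0 2 7 5 9 6 8 13 3 11 1 12]
After op 4 (cut(6)): [9 6 8 13 3 11 1 12 4 10 0 2 7 5]
After op 5 (out_shuffle): [9 12 6 4 8 10 13 0 3 2 11 7 1 5]
After op 6 (cut(12)): [1 5 9 12 6 4 8 10 13 0 3 2 11 7]
After op 7 (out_shuffle): [1 10 5 13 9 0 12 3 6 2 4 11 8 7]
After op 8 (out_shuffle): [1 3 10 6 5 2 13 4 9 11 0 8 12 7]
Card 10 is at position 2.

Answer: 2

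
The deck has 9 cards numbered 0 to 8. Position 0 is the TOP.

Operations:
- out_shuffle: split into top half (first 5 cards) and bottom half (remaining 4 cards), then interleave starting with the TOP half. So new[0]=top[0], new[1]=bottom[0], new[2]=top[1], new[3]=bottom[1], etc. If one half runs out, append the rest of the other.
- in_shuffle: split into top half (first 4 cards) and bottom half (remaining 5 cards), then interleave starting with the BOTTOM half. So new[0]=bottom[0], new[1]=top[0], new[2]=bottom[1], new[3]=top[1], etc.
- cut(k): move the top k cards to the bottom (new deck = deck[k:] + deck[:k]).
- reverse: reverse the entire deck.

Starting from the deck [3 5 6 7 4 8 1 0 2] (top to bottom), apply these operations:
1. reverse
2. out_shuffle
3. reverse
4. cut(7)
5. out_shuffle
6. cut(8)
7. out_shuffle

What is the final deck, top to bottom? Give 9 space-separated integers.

After op 1 (reverse): [2 0 1 8 4 7 6 5 3]
After op 2 (out_shuffle): [2 7 0 6 1 5 8 3 4]
After op 3 (reverse): [4 3 8 5 1 6 0 7 2]
After op 4 (cut(7)): [7 2 4 3 8 5 1 6 0]
After op 5 (out_shuffle): [7 5 2 1 4 6 3 0 8]
After op 6 (cut(8)): [8 7 5 2 1 4 6 3 0]
After op 7 (out_shuffle): [8 4 7 6 5 3 2 0 1]

Answer: 8 4 7 6 5 3 2 0 1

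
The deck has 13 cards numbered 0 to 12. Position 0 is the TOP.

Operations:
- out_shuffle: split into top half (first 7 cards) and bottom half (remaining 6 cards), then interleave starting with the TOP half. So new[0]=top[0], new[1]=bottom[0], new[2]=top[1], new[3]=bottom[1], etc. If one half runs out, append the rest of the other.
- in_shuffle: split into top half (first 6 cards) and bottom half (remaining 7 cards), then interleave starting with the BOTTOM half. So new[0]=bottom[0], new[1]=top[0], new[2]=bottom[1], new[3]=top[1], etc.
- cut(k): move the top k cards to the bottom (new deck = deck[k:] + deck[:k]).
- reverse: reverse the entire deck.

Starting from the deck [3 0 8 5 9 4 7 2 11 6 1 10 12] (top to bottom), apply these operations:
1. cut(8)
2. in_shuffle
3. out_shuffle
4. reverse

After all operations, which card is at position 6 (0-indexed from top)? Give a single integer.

After op 1 (cut(8)): [11 6 1 10 12 3 0 8 5 9 4 7 2]
After op 2 (in_shuffle): [0 11 8 6 5 1 9 10 4 12 7 3 2]
After op 3 (out_shuffle): [0 10 11 4 8 12 6 7 5 3 1 2 9]
After op 4 (reverse): [9 2 1 3 5 7 6 12 8 4 11 10 0]
Position 6: card 6.

Answer: 6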